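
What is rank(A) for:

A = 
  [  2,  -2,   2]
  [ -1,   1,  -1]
rank(A) = 1

Row reduce:
R2 → R2 + (1/2)·R1
REF = 
  [  2,  -2,   2]
  [  0,   0,   0]
Pivot columns: 1 → 1 pivot.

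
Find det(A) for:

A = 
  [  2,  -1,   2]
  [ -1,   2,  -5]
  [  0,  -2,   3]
Cofactor expansion along row 1:
det(A) = (2)·((2)(3) - (-5)(-2)) - (-1)·((-1)(3) - (-5)(0)) + (2)·((-1)(-2) - (2)(0))
  = (2)(-4) - (-1)(-3) + (2)(2)
  = -7

det(A) = -7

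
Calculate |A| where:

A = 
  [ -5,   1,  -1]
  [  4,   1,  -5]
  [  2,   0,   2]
Cofactor expansion along row 1:
det(A) = (-5)·((1)(2) - (-5)(0)) - (1)·((4)(2) - (-5)(2)) + (-1)·((4)(0) - (1)(2))
  = (-5)(2) - (1)(18) + (-1)(-2)
  = -26

det(A) = -26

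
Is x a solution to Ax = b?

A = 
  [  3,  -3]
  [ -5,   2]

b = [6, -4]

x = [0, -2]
Yes

Ax = [6, -4] = b ✓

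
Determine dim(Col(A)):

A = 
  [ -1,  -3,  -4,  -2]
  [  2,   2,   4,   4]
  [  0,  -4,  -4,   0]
dim(Col(A)) = 2

Row reduce:
R2 → R2 + (2)·R1
R3 → R3 - (1)·R2
REF = 
  [ -1,  -3,  -4,  -2]
  [  0,  -4,  -4,   0]
  [  0,   0,   0,   0]
Pivot columns: 1, 2 → 2 pivots.
dim(Col(A)) = number of pivot columns = 2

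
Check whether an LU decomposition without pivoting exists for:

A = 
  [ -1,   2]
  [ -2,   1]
Yes.
A[1,1] = -1 ≠ 0, so Gaussian elimination proceeds without a row swap: multiplier ℓ₂₁ = (-2)/(-1) = 2, and U[2,2] = 1 - (2)(2) = -3.
L = 
  [  1,   0]
  [  2,   1]
U = 
  [ -1,   2]
  [  0,  -3]
Check row 2 of LU: [(2)(-1), (2)(2) + (-3)] = [-2, 1] = row 2 of A ✓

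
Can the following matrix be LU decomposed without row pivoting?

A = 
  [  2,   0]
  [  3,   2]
Yes.
A[1,1] = 2 ≠ 0, so Gaussian elimination proceeds without a row swap: multiplier ℓ₂₁ = (3)/(2) = 3/2, and U[2,2] = 2 - (3/2)(0) = 2.
L = 
  [  1,   0]
  [3/2,   1]
U = 
  [  2,   0]
  [  0,   2]
Check row 2 of LU: [(3/2)(2), (3/2)(0) + 2] = [3, 2] = row 2 of A ✓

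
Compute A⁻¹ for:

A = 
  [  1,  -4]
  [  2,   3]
det(A) = (1)(3) - (-4)(2) = 11
For a 2×2 matrix, A⁻¹ = (1/det(A)) · [[d, -b], [-c, a]]
    = (1/11) · [[3, 4], [-2, 1]]

A⁻¹ = 
  [ 3/11,  4/11]
  [-2/11,  1/11]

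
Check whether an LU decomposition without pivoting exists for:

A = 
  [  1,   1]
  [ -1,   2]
Yes.
A[1,1] = 1 ≠ 0, so Gaussian elimination proceeds without a row swap: multiplier ℓ₂₁ = (-1)/(1) = -1, and U[2,2] = 2 - (-1)(1) = 3.
L = 
  [  1,   0]
  [ -1,   1]
U = 
  [  1,   1]
  [  0,   3]
Check row 2 of LU: [(-1)(1), (-1)(1) + 3] = [-1, 2] = row 2 of A ✓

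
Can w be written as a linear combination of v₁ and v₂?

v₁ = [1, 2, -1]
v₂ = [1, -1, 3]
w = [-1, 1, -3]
Yes

Form the augmented matrix and row-reduce:
[v₁|v₂|w] = 
  [  1,   1,  -1]
  [  2,  -1,   1]
  [ -1,   3,  -3]
R2 → R2 - (2)·R1
R3 → R3 + (1)·R1
R3 → R3 + (4/3)·R2
REF = 
  [  1,   1,  -1]
  [  0,  -3,   3]
  [  0,   0,   0]

No row of the form [0 0 | nonzero], so the system is consistent. Back-substitution gives c₁ = 0, c₂ = -1: w = (0)·v₁ + (-1)·v₂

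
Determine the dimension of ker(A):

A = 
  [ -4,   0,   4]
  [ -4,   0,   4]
nullity(A) = 2

Row reduce:
R2 → R2 - (1)·R1
REF = 
  [ -4,   0,   4]
  [  0,   0,   0]
Pivot columns: 1 → 1 pivot.
rank(A) = 1, so nullity(A) = 3 - 1 = 2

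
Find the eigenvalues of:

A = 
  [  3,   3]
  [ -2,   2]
λ = (5 + i√23)/2, (5 - i√23)/2  (≈ 2.5 + 2.398i, 2.5 - 2.398i)

tr(A) = 5, det(A) = 12
Characteristic polynomial: λ² - tr(A)λ + det(A) = λ² - 5λ + 12
λ² - 5λ + 12 = 0  ⇒  λ = (5 ± √((-5)² - 4·(12)))/2 = (5 ± √(-23))/2
  = (5 + i√23)/2,  (5 - i√23)/2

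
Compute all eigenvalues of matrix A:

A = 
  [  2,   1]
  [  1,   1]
λ = (3 + √5)/2, (3 - √5)/2  (≈ 2.618, 0.382)

tr(A) = 3, det(A) = 1
Characteristic polynomial: λ² - tr(A)λ + det(A) = λ² - 3λ + 1
λ² - 3λ + 1 = 0  ⇒  λ = (3 ± √((-3)² - 4·(1)))/2 = (3 ± √(5))/2
  = (3 + √5)/2,  (3 - √5)/2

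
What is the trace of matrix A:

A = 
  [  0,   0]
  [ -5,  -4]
-4

tr(A) = 0 + -4 = -4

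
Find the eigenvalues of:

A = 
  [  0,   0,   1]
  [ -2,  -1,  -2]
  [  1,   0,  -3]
Characteristic polynomial: det(λI - A) = λ³ + 4λ² + 2λ - 1
Testing integer divisors of the constant term: p(-1) = 0, so (λ + 1) is a factor:
p(λ) = (λ + 1)(λ² + 3λ - 1)
λ² + 3λ - 1 = 0  ⇒  λ = (-3 ± √((3)² - 4·(-1)))/2 = (-3 ± √(13))/2
  = (-3 + √13)/2,  (-3 - √13)/2

λ = -1, (-3 + √13)/2, (-3 - √13)/2  (≈ -1, 0.3028, -3.303)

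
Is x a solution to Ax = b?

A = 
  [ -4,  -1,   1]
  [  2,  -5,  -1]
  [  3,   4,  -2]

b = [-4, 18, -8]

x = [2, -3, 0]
No

Ax = [-5, 19, -6] ≠ b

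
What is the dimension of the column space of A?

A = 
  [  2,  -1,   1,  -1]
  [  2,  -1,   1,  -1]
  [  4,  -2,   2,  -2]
dim(Col(A)) = 1

Row reduce:
R2 → R2 - (1)·R1
R3 → R3 - (2)·R1
REF = 
  [  2,  -1,   1,  -1]
  [  0,   0,   0,   0]
  [  0,   0,   0,   0]
Pivot columns: 1 → 1 pivot.
dim(Col(A)) = number of pivot columns = 1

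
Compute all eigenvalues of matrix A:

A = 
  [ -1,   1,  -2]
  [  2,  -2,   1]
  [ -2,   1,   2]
Characteristic polynomial: det(λI - A) = λ³ + λ² - 11λ - 3
Testing integer divisors of the constant term: p(3) = 0, so (λ - 3) is a factor:
p(λ) = (λ - 3)(λ² + 4λ + 1)
λ² + 4λ + 1 = 0  ⇒  λ = (-4 ± √((4)² - 4·(1)))/2 = (-4 ± √(12))/2
  = -2 + √3,  -2 - √3

λ = 3, -2 + √3, -2 - √3  (≈ 3, -0.2679, -3.732)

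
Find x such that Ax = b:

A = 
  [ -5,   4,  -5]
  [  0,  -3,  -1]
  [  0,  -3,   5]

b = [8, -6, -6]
Row reduce the augmented matrix [A|b]:
R3 → R3 - (1)·R2
REF = 
  [ -5,   4,  -5,   8]
  [  0,  -3,  -1,  -6]
  [  0,   0,   6,   0]

Back-substitution:
x₃ = 0 / 6 = 0
x₂ = (-6 - (-1)(0)) / (-3) = 2
x₁ = (8 - (4)(2) - (-5)(0)) / (-5) = 0

x = [0, 2, 0]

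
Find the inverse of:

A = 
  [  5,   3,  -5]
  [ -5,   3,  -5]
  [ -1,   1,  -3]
det(A) = (5)·((3)(-3) - (-5)(1)) - (3)·((-5)(-3) - (-5)(-1)) + (-5)·((-5)(1) - (3)(-1))
  = (5)(-4) - (3)(10) + (-5)(-2)
  = -40
det(A) = -40 ≠ 0, so A is invertible.

Cofactors Cᵢⱼ = (-1)ⁱ⁺ʲ·Mᵢⱼ:
C = 
  [ -4, -10,  -2]
  [  4, -20,  -8]
  [  0,  50,  30]

adj(A) = Cᵀ:
adj(A) = 
  [ -4,   4,   0]
  [-10, -20,  50]
  [ -2,  -8,  30]

A⁻¹ = (-1/40) · adj(A):
A⁻¹ = 
  [ 1/10, -1/10,     0]
  [  1/4,   1/2,  -5/4]
  [ 1/20,   1/5,  -3/4]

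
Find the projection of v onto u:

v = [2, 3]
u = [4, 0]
proj_u(v) = [2, 0]

v·u = (2)(4) + (3)(0) = 8
u·u = (4)² + (0)² = 16
proj_u(v) = (v·u / u·u) × u = (8/16) × u = (1/2) × u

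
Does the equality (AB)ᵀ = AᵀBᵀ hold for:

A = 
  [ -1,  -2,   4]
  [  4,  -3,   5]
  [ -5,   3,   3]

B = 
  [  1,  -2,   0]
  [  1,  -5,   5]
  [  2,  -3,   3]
No

(AB)ᵀ = 
  [  5,  11,   4]
  [  0,  -8, -14]
  [  2,   0,  24]

AᵀBᵀ = 
  [ -9, -46, -29]
  [  4,  28,  14]
  [ -6,  -6,   2]

The two matrices differ, so (AB)ᵀ ≠ AᵀBᵀ in general. The correct identity is (AB)ᵀ = BᵀAᵀ.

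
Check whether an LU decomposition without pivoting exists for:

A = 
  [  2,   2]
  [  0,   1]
Yes.
A[1,1] = 2 ≠ 0, so Gaussian elimination proceeds without a row swap: multiplier ℓ₂₁ = (0)/(2) = 0, and U[2,2] = 1 - (0)(2) = 1.
L = 
  [  1,   0]
  [  0,   1]
U = 
  [  2,   2]
  [  0,   1]
Check row 2 of LU: [(0)(2), (0)(2) + 1] = [0, 1] = row 2 of A ✓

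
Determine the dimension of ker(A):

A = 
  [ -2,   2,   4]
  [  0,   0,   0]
nullity(A) = 2

Row reduce:
(no row operations needed)
REF = 
  [ -2,   2,   4]
  [  0,   0,   0]
Pivot columns: 1 → 1 pivot.
rank(A) = 1, so nullity(A) = 3 - 1 = 2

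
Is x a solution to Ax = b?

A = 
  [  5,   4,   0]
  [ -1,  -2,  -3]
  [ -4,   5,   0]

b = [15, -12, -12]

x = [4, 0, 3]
No

Ax = [20, -13, -16] ≠ b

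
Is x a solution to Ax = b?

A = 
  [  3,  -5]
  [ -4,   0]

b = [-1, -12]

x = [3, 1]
No

Ax = [4, -12] ≠ b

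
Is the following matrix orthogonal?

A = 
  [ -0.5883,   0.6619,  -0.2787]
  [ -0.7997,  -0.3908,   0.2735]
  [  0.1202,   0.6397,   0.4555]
No

AᵀA = 
  [  1.0001,   0,   0]
  [  0,   1.0001,   0]
  [  0,   0,   0.3600]
≠ I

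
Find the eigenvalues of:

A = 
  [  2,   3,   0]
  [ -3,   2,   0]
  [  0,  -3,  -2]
Characteristic polynomial: det(λI - A) = λ³ - 2λ² + 5λ + 26
Testing integer divisors of the constant term: p(-2) = 0, so (λ + 2) is a factor:
p(λ) = (λ + 2)(λ² - 4λ + 13)
λ² - 4λ + 13 = 0  ⇒  λ = (4 ± √((-4)² - 4·(13)))/2 = (4 ± √(-36))/2
  = 2 + 3i,  2 - 3i

λ = -2, 2 + 3i, 2 - 3i  (≈ -2, 2 + 3i, 2 - 3i)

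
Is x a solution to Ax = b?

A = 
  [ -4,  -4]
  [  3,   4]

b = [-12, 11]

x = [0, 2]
No

Ax = [-8, 8] ≠ b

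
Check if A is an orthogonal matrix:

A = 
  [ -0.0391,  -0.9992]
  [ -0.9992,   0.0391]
Yes

AᵀA = 
  [  0.9999,   0]
  [  0,   0.9999]
≈ I (equal to I up to the 4-dp rounding of the entries)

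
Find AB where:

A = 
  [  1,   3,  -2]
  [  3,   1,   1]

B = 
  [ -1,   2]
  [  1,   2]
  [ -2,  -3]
AB = 
  [  6,  14]
  [ -4,   5]

A is 2×3 and B is 3×2, so AB is 2×2. Each entry is (row of A)·(column of B):
AB[1,1] = (1)(-1) + (3)(1) + (-2)(-2) = 6
AB[1,2] = (1)(2) + (3)(2) + (-2)(-3) = 14
AB[2,1] = (3)(-1) + (1)(1) + (1)(-2) = -4
AB[2,2] = (3)(2) + (1)(2) + (1)(-3) = 5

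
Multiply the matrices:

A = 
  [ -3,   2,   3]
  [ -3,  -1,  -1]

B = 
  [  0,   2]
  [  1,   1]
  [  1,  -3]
AB = 
  [  5, -13]
  [ -2,  -4]

A is 2×3 and B is 3×2, so AB is 2×2. Each entry is (row of A)·(column of B):
AB[1,1] = (-3)(0) + (2)(1) + (3)(1) = 5
AB[1,2] = (-3)(2) + (2)(1) + (3)(-3) = -13
AB[2,1] = (-3)(0) + (-1)(1) + (-1)(1) = -2
AB[2,2] = (-3)(2) + (-1)(1) + (-1)(-3) = -4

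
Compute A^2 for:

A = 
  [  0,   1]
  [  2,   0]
A² = A·A:
A²[1,1] = (0)(0) + (1)(2) = 2
A²[1,2] = (0)(1) + (1)(0) = 0
A²[2,1] = (2)(0) + (0)(2) = 0
A²[2,2] = (2)(1) + (0)(0) = 2
A² = 
  [  2,   0]
  [  0,   2]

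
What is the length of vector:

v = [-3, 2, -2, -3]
5.099

||v||₂ = √((-3)² + (2)² + (-2)² + (-3)²) = √26 = 5.099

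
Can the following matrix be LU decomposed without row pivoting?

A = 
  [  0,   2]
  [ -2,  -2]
No.
A[1,1] = 0 but A[2,1] = -2 ≠ 0. Any LU with L unit lower triangular has (LU)[1,1] = U[1,1] and (LU)[2,1] = L[2,1]·U[1,1]; matching A forces U[1,1] = 0, which then forces (LU)[2,1] = 0 ≠ -2. A row swap (pivoting) is required.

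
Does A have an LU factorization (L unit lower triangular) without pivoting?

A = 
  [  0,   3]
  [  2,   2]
No.
A[1,1] = 0 but A[2,1] = 2 ≠ 0. Any LU with L unit lower triangular has (LU)[1,1] = U[1,1] and (LU)[2,1] = L[2,1]·U[1,1]; matching A forces U[1,1] = 0, which then forces (LU)[2,1] = 0 ≠ 2. A row swap (pivoting) is required.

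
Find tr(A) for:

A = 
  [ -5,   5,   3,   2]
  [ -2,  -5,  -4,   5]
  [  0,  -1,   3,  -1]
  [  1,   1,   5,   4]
-3

tr(A) = -5 + -5 + 3 + 4 = -3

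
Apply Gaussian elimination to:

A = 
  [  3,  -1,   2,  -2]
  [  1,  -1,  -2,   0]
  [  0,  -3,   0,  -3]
Row operations:
R2 → R2 - (1/3)·R1
R3 → R3 - (9/2)·R2

Resulting echelon form:
REF = 
  [   3,   -1,    2,   -2]
  [   0, -2/3, -8/3,  2/3]
  [   0,    0,   12,   -6]

Rank = 3 (number of non-zero pivot rows).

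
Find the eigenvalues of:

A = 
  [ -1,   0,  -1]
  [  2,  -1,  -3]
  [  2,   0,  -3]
λ = -1, -2 + i, -2 - i  (≈ -1, -2 + 1i, -2 - 1i)

Characteristic polynomial: det(λI - A) = λ³ + 5λ² + 9λ + 5
Testing integer divisors of the constant term: p(-1) = 0, so (λ + 1) is a factor:
p(λ) = (λ + 1)(λ² + 4λ + 5)
λ² + 4λ + 5 = 0  ⇒  λ = (-4 ± √((4)² - 4·(5)))/2 = (-4 ± √(-4))/2
  = -2 + i,  -2 - i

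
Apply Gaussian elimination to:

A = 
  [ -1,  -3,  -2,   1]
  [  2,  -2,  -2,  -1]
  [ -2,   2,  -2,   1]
Row operations:
R2 → R2 + (2)·R1
R3 → R3 - (2)·R1
R3 → R3 + (1)·R2

Resulting echelon form:
REF = 
  [ -1,  -3,  -2,   1]
  [  0,  -8,  -6,   1]
  [  0,   0,  -4,   0]

Rank = 3 (number of non-zero pivot rows).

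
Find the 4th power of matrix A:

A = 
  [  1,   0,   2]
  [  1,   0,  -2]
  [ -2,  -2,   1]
A^4 = 
  [-35, -12,  -8]
  [  5,  -4,  20]
  [  2,  14, -23]

A² = A·A:
A²[1,1] = (1)(1) + (0)(1) + (2)(-2) = -3
A²[1,2] = (1)(0) + (0)(0) + (2)(-2) = -4
A²[1,3] = (1)(2) + (0)(-2) + (2)(1) = 4
A²[2,1] = (1)(1) + (0)(1) + (-2)(-2) = 5
A²[2,2] = (1)(0) + (0)(0) + (-2)(-2) = 4
A²[2,3] = (1)(2) + (0)(-2) + (-2)(1) = 0
A²[3,1] = (-2)(1) + (-2)(1) + (1)(-2) = -6
A²[3,2] = (-2)(0) + (-2)(0) + (1)(-2) = -2
A²[3,3] = (-2)(2) + (-2)(-2) + (1)(1) = 1
A² = 
  [ -3,  -4,   4]
  [  5,   4,   0]
  [ -6,  -2,   1]

A^3 = A^2·A:
A^3[1,1] = (-3)(1) + (-4)(1) + (4)(-2) = -15
A^3[1,2] = (-3)(0) + (-4)(0) + (4)(-2) = -8
A^3[1,3] = (-3)(2) + (-4)(-2) + (4)(1) = 6
A^3[2,1] = (5)(1) + (4)(1) + (0)(-2) = 9
A^3[2,2] = (5)(0) + (4)(0) + (0)(-2) = 0
A^3[2,3] = (5)(2) + (4)(-2) + (0)(1) = 2
A^3[3,1] = (-6)(1) + (-2)(1) + (1)(-2) = -10
A^3[3,2] = (-6)(0) + (-2)(0) + (1)(-2) = -2
A^3[3,3] = (-6)(2) + (-2)(-2) + (1)(1) = -7
A^3 = 
  [-15,  -8,   6]
  [  9,   0,   2]
  [-10,  -2,  -7]

A^4 = A^3·A:
A^4[1,1] = (-15)(1) + (-8)(1) + (6)(-2) = -35
A^4[1,2] = (-15)(0) + (-8)(0) + (6)(-2) = -12
A^4[1,3] = (-15)(2) + (-8)(-2) + (6)(1) = -8
A^4[2,1] = (9)(1) + (0)(1) + (2)(-2) = 5
A^4[2,2] = (9)(0) + (0)(0) + (2)(-2) = -4
A^4[2,3] = (9)(2) + (0)(-2) + (2)(1) = 20
A^4[3,1] = (-10)(1) + (-2)(1) + (-7)(-2) = 2
A^4[3,2] = (-10)(0) + (-2)(0) + (-7)(-2) = 14
A^4[3,3] = (-10)(2) + (-2)(-2) + (-7)(1) = -23
A^4 = 
  [-35, -12,  -8]
  [  5,  -4,  20]
  [  2,  14, -23]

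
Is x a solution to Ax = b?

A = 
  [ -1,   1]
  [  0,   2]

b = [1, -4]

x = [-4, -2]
No

Ax = [2, -4] ≠ b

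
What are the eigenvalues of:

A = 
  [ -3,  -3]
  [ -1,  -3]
tr(A) = -6, det(A) = 6
Characteristic polynomial: λ² - tr(A)λ + det(A) = λ² + 6λ + 6
λ² + 6λ + 6 = 0  ⇒  λ = (-6 ± √((6)² - 4·(6)))/2 = (-6 ± √(12))/2
  = -3 + √3,  -3 - √3

λ = -3 + √3, -3 - √3  (≈ -1.268, -4.732)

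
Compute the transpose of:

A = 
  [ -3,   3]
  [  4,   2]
Aᵀ = 
  [ -3,   4]
  [  3,   2]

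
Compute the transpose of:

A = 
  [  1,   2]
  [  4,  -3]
Aᵀ = 
  [  1,   4]
  [  2,  -3]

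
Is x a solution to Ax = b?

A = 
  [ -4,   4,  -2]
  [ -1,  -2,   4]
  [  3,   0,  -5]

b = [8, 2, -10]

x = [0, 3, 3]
No

Ax = [6, 6, -15] ≠ b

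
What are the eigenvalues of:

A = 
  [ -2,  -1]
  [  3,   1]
λ = (-1 + i√3)/2, (-1 - i√3)/2  (≈ -0.5 + 0.866i, -0.5 - 0.866i)

tr(A) = -1, det(A) = 1
Characteristic polynomial: λ² - tr(A)λ + det(A) = λ² + λ + 1
λ² + λ + 1 = 0  ⇒  λ = (-1 ± √((1)² - 4·(1)))/2 = (-1 ± √(-3))/2
  = (-1 + i√3)/2,  (-1 - i√3)/2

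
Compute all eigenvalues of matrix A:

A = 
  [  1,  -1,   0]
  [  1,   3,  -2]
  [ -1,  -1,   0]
λ = 2, 1 + √3, 1 - √3  (≈ 2, 2.732, -0.7321)

Characteristic polynomial: det(λI - A) = λ³ - 4λ² + 2λ + 4
Testing integer divisors of the constant term: p(2) = 0, so (λ - 2) is a factor:
p(λ) = (λ - 2)(λ² - 2λ - 2)
λ² - 2λ - 2 = 0  ⇒  λ = (2 ± √((-2)² - 4·(-2)))/2 = (2 ± √(12))/2
  = 1 + √3,  1 - √3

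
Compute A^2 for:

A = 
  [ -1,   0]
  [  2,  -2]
A² = A·A:
A²[1,1] = (-1)(-1) + (0)(2) = 1
A²[1,2] = (-1)(0) + (0)(-2) = 0
A²[2,1] = (2)(-1) + (-2)(2) = -6
A²[2,2] = (2)(0) + (-2)(-2) = 4
A² = 
  [  1,   0]
  [ -6,   4]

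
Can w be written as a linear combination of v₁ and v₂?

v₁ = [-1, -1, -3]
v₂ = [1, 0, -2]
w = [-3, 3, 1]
No

Form the augmented matrix and row-reduce:
[v₁|v₂|w] = 
  [ -1,   1,  -3]
  [ -1,   0,   3]
  [ -3,  -2,   1]
R2 → R2 - (1)·R1
R3 → R3 - (3)·R1
R3 → R3 - (5)·R2
REF = 
  [ -1,   1,  -3]
  [  0,  -1,   6]
  [  0,   0, -20]

Row 3 reads [0 0 | -20], i.e. 0 = -20, so the system is inconsistent and w ∉ span{v₁, v₂}.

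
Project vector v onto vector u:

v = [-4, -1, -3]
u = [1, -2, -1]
v·u = (-4)(1) + (-1)(-2) + (-3)(-1) = 1
u·u = (1)² + (-2)² + (-1)² = 6
proj_u(v) = (v·u / u·u) × u = (1/6) × u

proj_u(v) = [1/6, -1/3, -1/6]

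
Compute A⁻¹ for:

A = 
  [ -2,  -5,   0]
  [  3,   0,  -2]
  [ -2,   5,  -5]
det(A) = (-2)·((0)(-5) - (-2)(5)) - (-5)·((3)(-5) - (-2)(-2)) + (0)·((3)(5) - (0)(-2))
  = (-2)(10) - (-5)(-19) + (0)(15)
  = -115
det(A) = -115 ≠ 0, so A is invertible.

Cofactors Cᵢⱼ = (-1)ⁱ⁺ʲ·Mᵢⱼ:
C = 
  [ 10,  19,  15]
  [-25,  10,  20]
  [ 10,  -4,  15]

adj(A) = Cᵀ:
adj(A) = 
  [ 10, -25,  10]
  [ 19,  10,  -4]
  [ 15,  20,  15]

A⁻¹ = (-1/115) · adj(A):
A⁻¹ = 
  [  -2/23,    5/23,   -2/23]
  [-19/115,   -2/23,   4/115]
  [  -3/23,   -4/23,   -3/23]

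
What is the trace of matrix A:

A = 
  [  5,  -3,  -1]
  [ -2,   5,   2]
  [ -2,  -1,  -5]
5

tr(A) = 5 + 5 + -5 = 5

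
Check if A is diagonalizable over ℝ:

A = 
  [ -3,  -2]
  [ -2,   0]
Yes

tr(A) = -3, det(A) = -4
Characteristic polynomial: λ² - tr(A)λ + det(A) = λ² + 3λ - 4
λ² + 3λ - 4 = (λ + 4)(λ - 1)
Eigenvalues: 1, -4
λ=-4: alg. mult. = 1, geom. mult. = 2 - rank(A - (-4)I) = 2 - 1 = 1
λ=1: alg. mult. = 1, geom. mult. = 2 - rank(A - (1)I) = 2 - 1 = 1
Sum of geometric multiplicities equals n, so A has n independent eigenvectors.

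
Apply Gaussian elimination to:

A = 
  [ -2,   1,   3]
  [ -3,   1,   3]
Row operations:
R2 → R2 - (3/2)·R1

Resulting echelon form:
REF = 
  [  -2,    1,    3]
  [   0, -1/2, -3/2]

Rank = 2 (number of non-zero pivot rows).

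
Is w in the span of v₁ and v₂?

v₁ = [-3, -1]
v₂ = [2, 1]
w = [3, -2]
Yes

Form the augmented matrix and row-reduce:
[v₁|v₂|w] = 
  [ -3,   2,   3]
  [ -1,   1,  -2]
R2 → R2 - (1/3)·R1
REF = 
  [ -3,   2,   3]
  [  0, 1/3,  -3]

No row of the form [0 0 | nonzero], so the system is consistent. Back-substitution gives c₁ = -7, c₂ = -9: w = (-7)·v₁ + (-9)·v₂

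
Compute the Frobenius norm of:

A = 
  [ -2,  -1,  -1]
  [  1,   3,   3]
||A||_F = 5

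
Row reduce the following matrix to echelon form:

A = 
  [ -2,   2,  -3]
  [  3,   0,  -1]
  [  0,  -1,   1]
Row operations:
R2 → R2 + (3/2)·R1
R3 → R3 + (1/3)·R2

Resulting echelon form:
REF = 
  [   -2,     2,    -3]
  [    0,     3, -11/2]
  [    0,     0,  -5/6]

Rank = 3 (number of non-zero pivot rows).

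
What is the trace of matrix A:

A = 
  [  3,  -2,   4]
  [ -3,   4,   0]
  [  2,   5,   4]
11

tr(A) = 3 + 4 + 4 = 11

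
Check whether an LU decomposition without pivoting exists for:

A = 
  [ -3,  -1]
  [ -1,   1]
Yes.
A[1,1] = -3 ≠ 0, so Gaussian elimination proceeds without a row swap: multiplier ℓ₂₁ = (-1)/(-3) = 1/3, and U[2,2] = 1 - (1/3)(-1) = 4/3.
L = 
  [  1,   0]
  [1/3,   1]
U = 
  [ -3,  -1]
  [  0, 4/3]
Check row 2 of LU: [(1/3)(-3), (1/3)(-1) + (4/3)] = [-1, 1] = row 2 of A ✓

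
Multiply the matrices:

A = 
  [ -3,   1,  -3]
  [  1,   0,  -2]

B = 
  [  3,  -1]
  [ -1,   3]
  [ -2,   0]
AB = 
  [ -4,   6]
  [  7,  -1]

A is 2×3 and B is 3×2, so AB is 2×2. Each entry is (row of A)·(column of B):
AB[1,1] = (-3)(3) + (1)(-1) + (-3)(-2) = -4
AB[1,2] = (-3)(-1) + (1)(3) + (-3)(0) = 6
AB[2,1] = (1)(3) + (0)(-1) + (-2)(-2) = 7
AB[2,2] = (1)(-1) + (0)(3) + (-2)(0) = -1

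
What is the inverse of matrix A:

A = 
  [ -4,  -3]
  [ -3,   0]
det(A) = (-4)(0) - (-3)(-3) = -9
For a 2×2 matrix, A⁻¹ = (1/det(A)) · [[d, -b], [-c, a]]
    = (-1/9) · [[0, 3], [3, -4]]

A⁻¹ = 
  [   0, -1/3]
  [-1/3,  4/9]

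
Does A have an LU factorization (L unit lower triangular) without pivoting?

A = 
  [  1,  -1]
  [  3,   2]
Yes.
A[1,1] = 1 ≠ 0, so Gaussian elimination proceeds without a row swap: multiplier ℓ₂₁ = (3)/(1) = 3, and U[2,2] = 2 - (3)(-1) = 5.
L = 
  [  1,   0]
  [  3,   1]
U = 
  [  1,  -1]
  [  0,   5]
Check row 2 of LU: [(3)(1), (3)(-1) + 5] = [3, 2] = row 2 of A ✓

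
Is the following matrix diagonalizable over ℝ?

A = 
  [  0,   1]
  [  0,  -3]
Yes

tr(A) = -3, det(A) = 0
Characteristic polynomial: λ² - tr(A)λ + det(A) = λ² + 3λ
λ² + 3λ = λ(λ + 3)
Eigenvalues: 0, -3
λ=-3: alg. mult. = 1, geom. mult. = 2 - rank(A - (-3)I) = 2 - 1 = 1
λ=0: alg. mult. = 1, geom. mult. = 2 - rank(A - (0)I) = 2 - 1 = 1
Sum of geometric multiplicities equals n, so A has n independent eigenvectors.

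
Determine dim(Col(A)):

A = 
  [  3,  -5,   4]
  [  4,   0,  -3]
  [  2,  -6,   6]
dim(Col(A)) = 2

Row reduce:
R2 → R2 - (4/3)·R1
R3 → R3 - (2/3)·R1
R3 → R3 + (2/5)·R2
REF = 
  [    3,    -5,     4]
  [    0,  20/3, -25/3]
  [    0,     0,     0]
Pivot columns: 1, 2 → 2 pivots.
dim(Col(A)) = number of pivot columns = 2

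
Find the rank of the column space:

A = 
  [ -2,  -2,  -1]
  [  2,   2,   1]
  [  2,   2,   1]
dim(Col(A)) = 1

Row reduce:
R2 → R2 + (1)·R1
R3 → R3 + (1)·R1
REF = 
  [ -2,  -2,  -1]
  [  0,   0,   0]
  [  0,   0,   0]
Pivot columns: 1 → 1 pivot.
dim(Col(A)) = number of pivot columns = 1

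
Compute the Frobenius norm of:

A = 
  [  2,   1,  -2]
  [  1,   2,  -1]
||A||_F = 3.873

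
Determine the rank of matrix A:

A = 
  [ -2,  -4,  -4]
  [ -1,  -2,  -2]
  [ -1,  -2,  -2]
Row reduce:
R2 → R2 - (1/2)·R1
R3 → R3 - (1/2)·R1
REF = 
  [ -2,  -4,  -4]
  [  0,   0,   0]
  [  0,   0,   0]
Pivot columns: 1 → 1 pivot.

rank(A) = 1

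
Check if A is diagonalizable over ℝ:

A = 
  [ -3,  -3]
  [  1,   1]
Yes

tr(A) = -2, det(A) = 0
Characteristic polynomial: λ² - tr(A)λ + det(A) = λ² + 2λ
λ² + 2λ = λ(λ + 2)
Eigenvalues: 0, -2
λ=-2: alg. mult. = 1, geom. mult. = 2 - rank(A - (-2)I) = 2 - 1 = 1
λ=0: alg. mult. = 1, geom. mult. = 2 - rank(A - (0)I) = 2 - 1 = 1
Sum of geometric multiplicities equals n, so A has n independent eigenvectors.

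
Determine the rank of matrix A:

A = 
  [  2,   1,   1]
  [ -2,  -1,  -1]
Row reduce:
R2 → R2 + (1)·R1
REF = 
  [  2,   1,   1]
  [  0,   0,   0]
Pivot columns: 1 → 1 pivot.

rank(A) = 1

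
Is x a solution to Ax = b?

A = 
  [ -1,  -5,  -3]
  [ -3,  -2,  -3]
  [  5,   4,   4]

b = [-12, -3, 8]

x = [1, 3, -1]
No

Ax = [-13, -6, 13] ≠ b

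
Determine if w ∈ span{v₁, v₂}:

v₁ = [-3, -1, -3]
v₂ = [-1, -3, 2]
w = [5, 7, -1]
Yes

Form the augmented matrix and row-reduce:
[v₁|v₂|w] = 
  [ -3,  -1,   5]
  [ -1,  -3,   7]
  [ -3,   2,  -1]
R2 → R2 - (1/3)·R1
R3 → R3 - (1)·R1
R3 → R3 + (9/8)·R2
REF = 
  [  -3,   -1,    5]
  [   0, -8/3, 16/3]
  [   0,    0,    0]

No row of the form [0 0 | nonzero], so the system is consistent. Back-substitution gives c₁ = -1, c₂ = -2: w = (-1)·v₁ + (-2)·v₂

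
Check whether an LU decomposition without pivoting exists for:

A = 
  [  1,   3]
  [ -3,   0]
Yes.
A[1,1] = 1 ≠ 0, so Gaussian elimination proceeds without a row swap: multiplier ℓ₂₁ = (-3)/(1) = -3, and U[2,2] = 0 - (-3)(3) = 9.
L = 
  [  1,   0]
  [ -3,   1]
U = 
  [  1,   3]
  [  0,   9]
Check row 2 of LU: [(-3)(1), (-3)(3) + 9] = [-3, 0] = row 2 of A ✓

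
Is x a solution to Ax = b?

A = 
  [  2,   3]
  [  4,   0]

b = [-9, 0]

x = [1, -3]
No

Ax = [-7, 4] ≠ b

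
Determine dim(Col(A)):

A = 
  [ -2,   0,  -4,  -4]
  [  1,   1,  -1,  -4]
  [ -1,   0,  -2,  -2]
dim(Col(A)) = 2

Row reduce:
R2 → R2 + (1/2)·R1
R3 → R3 - (1/2)·R1
REF = 
  [ -2,   0,  -4,  -4]
  [  0,   1,  -3,  -6]
  [  0,   0,   0,   0]
Pivot columns: 1, 2 → 2 pivots.
dim(Col(A)) = number of pivot columns = 2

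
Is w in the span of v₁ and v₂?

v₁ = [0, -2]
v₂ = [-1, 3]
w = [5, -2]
Yes

Form the augmented matrix and row-reduce:
[v₁|v₂|w] = 
  [  0,  -1,   5]
  [ -2,   3,  -2]
Swap R1 ↔ R2
REF = 
  [ -2,   3,  -2]
  [  0,  -1,   5]

No row of the form [0 0 | nonzero], so the system is consistent. Back-substitution gives c₁ = -13/2, c₂ = -5: w = (-13/2)·v₁ + (-5)·v₂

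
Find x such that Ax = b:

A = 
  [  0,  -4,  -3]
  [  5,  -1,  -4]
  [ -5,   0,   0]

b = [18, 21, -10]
x = [2, -3, -2]

Row reduce the augmented matrix [A|b]:
Swap R1 ↔ R2
R3 → R3 + (1)·R1
R3 → R3 - (1/4)·R2
REF = 
  [    5,    -1,    -4,    21]
  [    0,    -4,    -3,    18]
  [    0,     0, -13/4,  13/2]

Back-substitution:
x₃ = (13/2) / (-13/4) = -2
x₂ = (18 - (-3)(-2)) / (-4) = -3
x₁ = (21 - (-1)(-3) - (-4)(-2)) / 5 = 2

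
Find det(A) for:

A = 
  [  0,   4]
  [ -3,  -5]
12

For a 2×2 matrix, det = ad - bc = (0)(-5) - (4)(-3) = 12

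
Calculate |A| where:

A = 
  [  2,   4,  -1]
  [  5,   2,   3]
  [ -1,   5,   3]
Cofactor expansion along row 1:
det(A) = (2)·((2)(3) - (3)(5)) - (4)·((5)(3) - (3)(-1)) + (-1)·((5)(5) - (2)(-1))
  = (2)(-9) - (4)(18) + (-1)(27)
  = -117

det(A) = -117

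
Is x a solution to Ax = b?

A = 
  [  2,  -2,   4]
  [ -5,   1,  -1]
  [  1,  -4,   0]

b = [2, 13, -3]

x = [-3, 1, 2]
No

Ax = [0, 14, -7] ≠ b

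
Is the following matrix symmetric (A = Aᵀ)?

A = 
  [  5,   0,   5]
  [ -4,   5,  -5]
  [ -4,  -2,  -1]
No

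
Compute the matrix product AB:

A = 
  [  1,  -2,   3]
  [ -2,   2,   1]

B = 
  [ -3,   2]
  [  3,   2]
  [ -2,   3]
A is 2×3 and B is 3×2, so AB is 2×2. Each entry is (row of A)·(column of B):
AB[1,1] = (1)(-3) + (-2)(3) + (3)(-2) = -15
AB[1,2] = (1)(2) + (-2)(2) + (3)(3) = 7
AB[2,1] = (-2)(-3) + (2)(3) + (1)(-2) = 10
AB[2,2] = (-2)(2) + (2)(2) + (1)(3) = 3

AB = 
  [-15,   7]
  [ 10,   3]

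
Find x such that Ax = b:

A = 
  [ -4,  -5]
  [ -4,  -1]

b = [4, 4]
Row reduce the augmented matrix [A|b]:
R2 → R2 - (1)·R1
REF = 
  [ -4,  -5,   4]
  [  0,   4,   0]

Back-substitution:
x₂ = 0 / 4 = 0
x₁ = (4 - (-5)(0)) / (-4) = -1

x = [-1, 0]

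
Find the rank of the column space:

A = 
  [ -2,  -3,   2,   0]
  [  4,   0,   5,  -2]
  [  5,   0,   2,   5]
dim(Col(A)) = 3

Row reduce:
R2 → R2 + (2)·R1
R3 → R3 + (5/2)·R1
R3 → R3 - (5/4)·R2
REF = 
  [   -2,    -3,     2,     0]
  [    0,    -6,     9,    -2]
  [    0,     0, -17/4,  15/2]
Pivot columns: 1, 2, 3 → 3 pivots.
dim(Col(A)) = number of pivot columns = 3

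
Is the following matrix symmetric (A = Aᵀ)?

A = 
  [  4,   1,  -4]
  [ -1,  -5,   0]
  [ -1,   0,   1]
No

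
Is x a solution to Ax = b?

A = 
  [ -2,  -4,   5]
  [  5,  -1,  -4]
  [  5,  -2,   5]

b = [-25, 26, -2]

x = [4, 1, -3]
No

Ax = [-27, 31, 3] ≠ b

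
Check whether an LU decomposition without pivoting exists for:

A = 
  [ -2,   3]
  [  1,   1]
Yes.
A[1,1] = -2 ≠ 0, so Gaussian elimination proceeds without a row swap: multiplier ℓ₂₁ = (1)/(-2) = -1/2, and U[2,2] = 1 - (-1/2)(3) = 5/2.
L = 
  [   1,    0]
  [-1/2,    1]
U = 
  [ -2,   3]
  [  0, 5/2]
Check row 2 of LU: [(-1/2)(-2), (-1/2)(3) + (5/2)] = [1, 1] = row 2 of A ✓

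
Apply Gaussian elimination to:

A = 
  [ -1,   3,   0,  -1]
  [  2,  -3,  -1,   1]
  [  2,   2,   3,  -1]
Row operations:
R2 → R2 + (2)·R1
R3 → R3 + (2)·R1
R3 → R3 - (8/3)·R2

Resulting echelon form:
REF = 
  [  -1,    3,    0,   -1]
  [   0,    3,   -1,   -1]
  [   0,    0, 17/3, -1/3]

Rank = 3 (number of non-zero pivot rows).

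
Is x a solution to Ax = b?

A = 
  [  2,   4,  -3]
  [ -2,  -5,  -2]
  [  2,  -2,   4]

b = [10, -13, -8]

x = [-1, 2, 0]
No

Ax = [6, -8, -6] ≠ b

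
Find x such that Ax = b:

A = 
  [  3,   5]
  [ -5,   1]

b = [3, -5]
x = [1, 0]

Row reduce the augmented matrix [A|b]:
R2 → R2 + (5/3)·R1
REF = 
  [   3,    5,    3]
  [   0, 28/3,    0]

Back-substitution:
x₂ = 0 / (28/3) = 0
x₁ = (3 - (5)(0)) / 3 = 1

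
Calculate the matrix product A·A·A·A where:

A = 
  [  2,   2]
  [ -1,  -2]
A^4 = 
  [  4,   0]
  [  0,   4]

A² = A·A:
A²[1,1] = (2)(2) + (2)(-1) = 2
A²[1,2] = (2)(2) + (2)(-2) = 0
A²[2,1] = (-1)(2) + (-2)(-1) = 0
A²[2,2] = (-1)(2) + (-2)(-2) = 2
A² = 
  [  2,   0]
  [  0,   2]

A^3 = A^2·A:
A^3[1,1] = (2)(2) + (0)(-1) = 4
A^3[1,2] = (2)(2) + (0)(-2) = 4
A^3[2,1] = (0)(2) + (2)(-1) = -2
A^3[2,2] = (0)(2) + (2)(-2) = -4
A^3 = 
  [  4,   4]
  [ -2,  -4]

A^4 = A^3·A:
A^4[1,1] = (4)(2) + (4)(-1) = 4
A^4[1,2] = (4)(2) + (4)(-2) = 0
A^4[2,1] = (-2)(2) + (-4)(-1) = 0
A^4[2,2] = (-2)(2) + (-4)(-2) = 4
A^4 = 
  [  4,   0]
  [  0,   4]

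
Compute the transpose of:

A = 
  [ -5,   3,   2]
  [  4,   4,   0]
Aᵀ = 
  [ -5,   4]
  [  3,   4]
  [  2,   0]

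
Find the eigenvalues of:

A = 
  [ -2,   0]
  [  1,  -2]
λ = -2, -2

tr(A) = -4, det(A) = 4
Characteristic polynomial: λ² - tr(A)λ + det(A) = λ² + 4λ + 4
λ² + 4λ + 4 = (λ + 2)²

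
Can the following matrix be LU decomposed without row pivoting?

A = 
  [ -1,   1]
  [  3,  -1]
Yes.
A[1,1] = -1 ≠ 0, so Gaussian elimination proceeds without a row swap: multiplier ℓ₂₁ = (3)/(-1) = -3, and U[2,2] = -1 - (-3)(1) = 2.
L = 
  [  1,   0]
  [ -3,   1]
U = 
  [ -1,   1]
  [  0,   2]
Check row 2 of LU: [(-3)(-1), (-3)(1) + 2] = [3, -1] = row 2 of A ✓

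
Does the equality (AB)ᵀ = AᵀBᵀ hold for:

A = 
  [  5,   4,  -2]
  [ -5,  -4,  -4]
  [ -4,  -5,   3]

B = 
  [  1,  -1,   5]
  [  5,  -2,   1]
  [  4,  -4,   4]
No

(AB)ᵀ = 
  [ 17, -41, -17]
  [ -5,  29,   2]
  [ 21, -45, -13]

AᵀBᵀ = 
  [-10,  31,  24]
  [-17,  23,  12]
  [ 17,   1,  20]

The two matrices differ, so (AB)ᵀ ≠ AᵀBᵀ in general. The correct identity is (AB)ᵀ = BᵀAᵀ.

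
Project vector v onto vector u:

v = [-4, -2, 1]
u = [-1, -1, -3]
proj_u(v) = [-3/11, -3/11, -9/11]

v·u = (-4)(-1) + (-2)(-1) + (1)(-3) = 3
u·u = (-1)² + (-1)² + (-3)² = 11
proj_u(v) = (v·u / u·u) × u = (3/11) × u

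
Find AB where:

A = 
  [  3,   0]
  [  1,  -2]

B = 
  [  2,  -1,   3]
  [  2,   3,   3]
AB = 
  [  6,  -3,   9]
  [ -2,  -7,  -3]

A is 2×2 and B is 2×3, so AB is 2×3. Each entry is (row of A)·(column of B):
AB[1,1] = (3)(2) + (0)(2) = 6
AB[1,2] = (3)(-1) + (0)(3) = -3
AB[1,3] = (3)(3) + (0)(3) = 9
AB[2,1] = (1)(2) + (-2)(2) = -2
AB[2,2] = (1)(-1) + (-2)(3) = -7
AB[2,3] = (1)(3) + (-2)(3) = -3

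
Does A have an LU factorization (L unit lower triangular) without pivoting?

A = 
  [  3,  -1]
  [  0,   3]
Yes.
A[1,1] = 3 ≠ 0, so Gaussian elimination proceeds without a row swap: multiplier ℓ₂₁ = (0)/(3) = 0, and U[2,2] = 3 - (0)(-1) = 3.
L = 
  [  1,   0]
  [  0,   1]
U = 
  [  3,  -1]
  [  0,   3]
Check row 2 of LU: [(0)(3), (0)(-1) + 3] = [0, 3] = row 2 of A ✓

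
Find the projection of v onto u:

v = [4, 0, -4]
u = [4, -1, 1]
proj_u(v) = [8/3, -2/3, 2/3]

v·u = (4)(4) + (0)(-1) + (-4)(1) = 12
u·u = (4)² + (-1)² + (1)² = 18
proj_u(v) = (v·u / u·u) × u = (12/18) × u = (2/3) × u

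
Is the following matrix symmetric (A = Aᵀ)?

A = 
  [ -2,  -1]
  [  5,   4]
No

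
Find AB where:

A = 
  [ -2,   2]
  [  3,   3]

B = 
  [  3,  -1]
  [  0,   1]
AB = 
  [ -6,   4]
  [  9,   0]

A is 2×2 and B is 2×2, so AB is 2×2. Each entry is (row of A)·(column of B):
AB[1,1] = (-2)(3) + (2)(0) = -6
AB[1,2] = (-2)(-1) + (2)(1) = 4
AB[2,1] = (3)(3) + (3)(0) = 9
AB[2,2] = (3)(-1) + (3)(1) = 0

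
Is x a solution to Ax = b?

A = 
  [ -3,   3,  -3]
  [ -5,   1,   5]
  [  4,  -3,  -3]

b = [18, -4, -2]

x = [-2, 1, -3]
Yes

Ax = [18, -4, -2] = b ✓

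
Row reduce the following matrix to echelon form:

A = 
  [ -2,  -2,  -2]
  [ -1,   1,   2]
Row operations:
R2 → R2 - (1/2)·R1

Resulting echelon form:
REF = 
  [ -2,  -2,  -2]
  [  0,   2,   3]

Rank = 2 (number of non-zero pivot rows).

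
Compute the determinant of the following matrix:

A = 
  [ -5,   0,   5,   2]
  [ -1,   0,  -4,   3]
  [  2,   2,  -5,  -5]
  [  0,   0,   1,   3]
Cofactor expansion along row 1: det(A) = a₁₁M₁₁ - a₁₂M₁₂ + a₁₃M₁₃ - a₁₄M₁₄

M₁₁ = det[[0, -4, 3]; [2, -5, -5]; [0, 1, 3]]
  = (0)·((-5)(3) - (-5)(1)) - (-4)·((2)(3) - (-5)(0)) + (3)·((2)(1) - (-5)(0))
  = (0)(-10) - (-4)(6) + (3)(2)
  = 30
M₁₂ = det[[-1, -4, 3]; [2, -5, -5]; [0, 1, 3]]
  = (-1)·((-5)(3) - (-5)(1)) - (-4)·((2)(3) - (-5)(0)) + (3)·((2)(1) - (-5)(0))
  = (-1)(-10) - (-4)(6) + (3)(2)
  = 40
M₁₃ = det[[-1, 0, 3]; [2, 2, -5]; [0, 0, 3]]
  = (-1)·((2)(3) - (-5)(0)) - (0)·((2)(3) - (-5)(0)) + (3)·((2)(0) - (2)(0))
  = (-1)(6) - (0)(6) + (3)(0)
  = -6
M₁₄ = det[[-1, 0, -4]; [2, 2, -5]; [0, 0, 1]]
  = (-1)·((2)(1) - (-5)(0)) - (0)·((2)(1) - (-5)(0)) + (-4)·((2)(0) - (2)(0))
  = (-1)(2) - (0)(2) + (-4)(0)
  = -2

det(A) = (-5)(30) - (0)(40) + (5)(-6) - (2)(-2) = -176

det(A) = -176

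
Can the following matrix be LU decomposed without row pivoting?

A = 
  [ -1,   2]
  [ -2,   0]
Yes.
A[1,1] = -1 ≠ 0, so Gaussian elimination proceeds without a row swap: multiplier ℓ₂₁ = (-2)/(-1) = 2, and U[2,2] = 0 - (2)(2) = -4.
L = 
  [  1,   0]
  [  2,   1]
U = 
  [ -1,   2]
  [  0,  -4]
Check row 2 of LU: [(2)(-1), (2)(2) + (-4)] = [-2, 0] = row 2 of A ✓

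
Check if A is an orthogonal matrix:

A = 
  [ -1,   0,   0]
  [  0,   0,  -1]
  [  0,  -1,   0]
Yes

AᵀA = 
  [  1,   0,   0]
  [  0,   1,   0]
  [  0,   0,   1]
= I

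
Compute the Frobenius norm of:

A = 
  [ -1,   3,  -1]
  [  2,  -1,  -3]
||A||_F = 5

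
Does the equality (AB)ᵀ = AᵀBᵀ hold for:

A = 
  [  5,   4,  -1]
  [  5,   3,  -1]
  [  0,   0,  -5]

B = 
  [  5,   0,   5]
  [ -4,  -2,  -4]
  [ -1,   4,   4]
No

(AB)ᵀ = 
  [ 10,  14,   5]
  [-12, -10, -20]
  [  5,   9, -20]

AᵀBᵀ = 
  [ 25, -30,  15]
  [ 20, -22,   8]
  [-30,  26, -23]

The two matrices differ, so (AB)ᵀ ≠ AᵀBᵀ in general. The correct identity is (AB)ᵀ = BᵀAᵀ.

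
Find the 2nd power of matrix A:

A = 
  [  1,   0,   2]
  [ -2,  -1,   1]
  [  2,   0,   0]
A² = A·A:
A²[1,1] = (1)(1) + (0)(-2) + (2)(2) = 5
A²[1,2] = (1)(0) + (0)(-1) + (2)(0) = 0
A²[1,3] = (1)(2) + (0)(1) + (2)(0) = 2
A²[2,1] = (-2)(1) + (-1)(-2) + (1)(2) = 2
A²[2,2] = (-2)(0) + (-1)(-1) + (1)(0) = 1
A²[2,3] = (-2)(2) + (-1)(1) + (1)(0) = -5
A²[3,1] = (2)(1) + (0)(-2) + (0)(2) = 2
A²[3,2] = (2)(0) + (0)(-1) + (0)(0) = 0
A²[3,3] = (2)(2) + (0)(1) + (0)(0) = 4
A² = 
  [  5,   0,   2]
  [  2,   1,  -5]
  [  2,   0,   4]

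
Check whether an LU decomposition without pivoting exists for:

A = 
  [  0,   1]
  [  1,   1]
No.
A[1,1] = 0 but A[2,1] = 1 ≠ 0. Any LU with L unit lower triangular has (LU)[1,1] = U[1,1] and (LU)[2,1] = L[2,1]·U[1,1]; matching A forces U[1,1] = 0, which then forces (LU)[2,1] = 0 ≠ 1. A row swap (pivoting) is required.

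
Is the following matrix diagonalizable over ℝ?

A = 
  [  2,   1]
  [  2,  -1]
Yes

tr(A) = 1, det(A) = -4
Characteristic polynomial: λ² - tr(A)λ + det(A) = λ² - λ - 4
λ² - λ - 4 = 0  ⇒  λ = (1 ± √((-1)² - 4·(-4)))/2 = (1 ± √(17))/2
  = (1 + √17)/2,  (1 - √17)/2
Eigenvalues: (1 + √17)/2, (1 - √17)/2  (≈ 2.562, -1.562)
The two irrational eigenvalues are distinct (simple), so each has alg. mult. = geom. mult. = 1.
Sum of geometric multiplicities equals n, so A has n independent eigenvectors.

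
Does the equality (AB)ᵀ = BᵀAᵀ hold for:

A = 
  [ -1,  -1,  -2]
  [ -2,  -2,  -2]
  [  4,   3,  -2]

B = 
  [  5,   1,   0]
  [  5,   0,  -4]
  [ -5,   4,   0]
Yes

(AB)ᵀ = 
  [  0, -10,  45]
  [ -9, -10,  -4]
  [  4,   8, -12]

BᵀAᵀ = 
  [  0, -10,  45]
  [ -9, -10,  -4]
  [  4,   8, -12]

Both sides are equal — this is the standard identity (AB)ᵀ = BᵀAᵀ, which holds for all A, B.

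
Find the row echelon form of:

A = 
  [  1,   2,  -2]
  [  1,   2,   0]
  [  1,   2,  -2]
Row operations:
R2 → R2 - (1)·R1
R3 → R3 - (1)·R1

Resulting echelon form:
REF = 
  [  1,   2,  -2]
  [  0,   0,   2]
  [  0,   0,   0]

Rank = 2 (number of non-zero pivot rows).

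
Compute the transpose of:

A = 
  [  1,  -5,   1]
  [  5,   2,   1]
Aᵀ = 
  [  1,   5]
  [ -5,   2]
  [  1,   1]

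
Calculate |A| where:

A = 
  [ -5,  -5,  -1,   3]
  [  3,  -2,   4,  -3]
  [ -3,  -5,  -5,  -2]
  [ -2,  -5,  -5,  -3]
Cofactor expansion along row 1: det(A) = a₁₁M₁₁ - a₁₂M₁₂ + a₁₃M₁₃ - a₁₄M₁₄

M₁₁ = det[[-2, 4, -3]; [-5, -5, -2]; [-5, -5, -3]]
  = (-2)·((-5)(-3) - (-2)(-5)) - (4)·((-5)(-3) - (-2)(-5)) + (-3)·((-5)(-5) - (-5)(-5))
  = (-2)(5) - (4)(5) + (-3)(0)
  = -30
M₁₂ = det[[3, 4, -3]; [-3, -5, -2]; [-2, -5, -3]]
  = (3)·((-5)(-3) - (-2)(-5)) - (4)·((-3)(-3) - (-2)(-2)) + (-3)·((-3)(-5) - (-5)(-2))
  = (3)(5) - (4)(5) + (-3)(5)
  = -20
M₁₃ = det[[3, -2, -3]; [-3, -5, -2]; [-2, -5, -3]]
  = (3)·((-5)(-3) - (-2)(-5)) - (-2)·((-3)(-3) - (-2)(-2)) + (-3)·((-3)(-5) - (-5)(-2))
  = (3)(5) - (-2)(5) + (-3)(5)
  = 10
M₁₄ = det[[3, -2, 4]; [-3, -5, -5]; [-2, -5, -5]]
  = (3)·((-5)(-5) - (-5)(-5)) - (-2)·((-3)(-5) - (-5)(-2)) + (4)·((-3)(-5) - (-5)(-2))
  = (3)(0) - (-2)(5) + (4)(5)
  = 30

det(A) = (-5)(-30) - (-5)(-20) + (-1)(10) - (3)(30) = -50

det(A) = -50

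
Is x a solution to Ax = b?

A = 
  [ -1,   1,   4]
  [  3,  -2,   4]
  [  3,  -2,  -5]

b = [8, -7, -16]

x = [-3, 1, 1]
Yes

Ax = [8, -7, -16] = b ✓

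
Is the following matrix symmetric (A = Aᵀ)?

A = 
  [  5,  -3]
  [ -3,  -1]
Yes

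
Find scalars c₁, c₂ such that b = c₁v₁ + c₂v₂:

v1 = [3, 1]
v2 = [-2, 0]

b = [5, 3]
c1 = 3, c2 = 2

b = 3·v1 + 2·v2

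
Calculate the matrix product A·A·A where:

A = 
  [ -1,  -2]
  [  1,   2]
A² = A·A:
A²[1,1] = (-1)(-1) + (-2)(1) = -1
A²[1,2] = (-1)(-2) + (-2)(2) = -2
A²[2,1] = (1)(-1) + (2)(1) = 1
A²[2,2] = (1)(-2) + (2)(2) = 2
A² = 
  [ -1,  -2]
  [  1,   2]

A^3 = A^2·A:
A^3[1,1] = (-1)(-1) + (-2)(1) = -1
A^3[1,2] = (-1)(-2) + (-2)(2) = -2
A^3[2,1] = (1)(-1) + (2)(1) = 1
A^3[2,2] = (1)(-2) + (2)(2) = 2
A^3 = 
  [ -1,  -2]
  [  1,   2]

Therefore
A^3 = 
  [ -1,  -2]
  [  1,   2]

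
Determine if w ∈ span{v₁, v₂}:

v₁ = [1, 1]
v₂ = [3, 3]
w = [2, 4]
No

Form the augmented matrix and row-reduce:
[v₁|v₂|w] = 
  [  1,   3,   2]
  [  1,   3,   4]
R2 → R2 - (1)·R1
REF = 
  [  1,   3,   2]
  [  0,   0,   2]

Row 2 reads [0 0 | 2], i.e. 0 = 2, so the system is inconsistent and w ∉ span{v₁, v₂}.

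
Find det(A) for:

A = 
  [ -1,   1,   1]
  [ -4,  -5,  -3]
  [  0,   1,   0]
-7

Cofactor expansion along row 1:
det(A) = (-1)·((-5)(0) - (-3)(1)) - (1)·((-4)(0) - (-3)(0)) + (1)·((-4)(1) - (-5)(0))
  = (-1)(3) - (1)(0) + (1)(-4)
  = -7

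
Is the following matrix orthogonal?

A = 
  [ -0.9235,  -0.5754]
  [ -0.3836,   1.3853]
No

AᵀA = 
  [  1,   0]
  [  0,   2.2501]
≠ I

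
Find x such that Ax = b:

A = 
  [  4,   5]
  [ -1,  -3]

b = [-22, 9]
Row reduce the augmented matrix [A|b]:
R2 → R2 + (1/4)·R1
REF = 
  [   4,    5,  -22]
  [   0, -7/4,  7/2]

Back-substitution:
x₂ = (7/2) / (-7/4) = -2
x₁ = (-22 - (5)(-2)) / 4 = -3

x = [-3, -2]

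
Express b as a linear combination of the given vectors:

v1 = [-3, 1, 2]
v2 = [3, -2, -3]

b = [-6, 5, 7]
c1 = -1, c2 = -3

b = -1·v1 + -3·v2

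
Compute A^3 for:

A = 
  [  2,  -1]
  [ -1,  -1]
A² = A·A:
A²[1,1] = (2)(2) + (-1)(-1) = 5
A²[1,2] = (2)(-1) + (-1)(-1) = -1
A²[2,1] = (-1)(2) + (-1)(-1) = -1
A²[2,2] = (-1)(-1) + (-1)(-1) = 2
A² = 
  [  5,  -1]
  [ -1,   2]

A^3 = A^2·A:
A^3[1,1] = (5)(2) + (-1)(-1) = 11
A^3[1,2] = (5)(-1) + (-1)(-1) = -4
A^3[2,1] = (-1)(2) + (2)(-1) = -4
A^3[2,2] = (-1)(-1) + (2)(-1) = -1
A^3 = 
  [ 11,  -4]
  [ -4,  -1]

Therefore
A^3 = 
  [ 11,  -4]
  [ -4,  -1]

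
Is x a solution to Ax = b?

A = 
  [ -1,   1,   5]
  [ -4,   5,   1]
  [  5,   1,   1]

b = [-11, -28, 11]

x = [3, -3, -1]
Yes

Ax = [-11, -28, 11] = b ✓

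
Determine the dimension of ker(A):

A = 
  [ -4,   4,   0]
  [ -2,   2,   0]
nullity(A) = 2

Row reduce:
R2 → R2 - (1/2)·R1
REF = 
  [ -4,   4,   0]
  [  0,   0,   0]
Pivot columns: 1 → 1 pivot.
rank(A) = 1, so nullity(A) = 3 - 1 = 2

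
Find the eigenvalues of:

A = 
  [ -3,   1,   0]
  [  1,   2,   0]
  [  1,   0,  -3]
Characteristic polynomial: det(λI - A) = λ³ + 4λ² - 4λ - 21
Testing integer divisors of the constant term: p(-3) = 0, so (λ + 3) is a factor:
p(λ) = (λ + 3)(λ² + λ - 7)
λ² + λ - 7 = 0  ⇒  λ = (-1 ± √((1)² - 4·(-7)))/2 = (-1 ± √(29))/2
  = (-1 + √29)/2,  (-1 - √29)/2

λ = -3, (-1 + √29)/2, (-1 - √29)/2  (≈ -3, 2.193, -3.193)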